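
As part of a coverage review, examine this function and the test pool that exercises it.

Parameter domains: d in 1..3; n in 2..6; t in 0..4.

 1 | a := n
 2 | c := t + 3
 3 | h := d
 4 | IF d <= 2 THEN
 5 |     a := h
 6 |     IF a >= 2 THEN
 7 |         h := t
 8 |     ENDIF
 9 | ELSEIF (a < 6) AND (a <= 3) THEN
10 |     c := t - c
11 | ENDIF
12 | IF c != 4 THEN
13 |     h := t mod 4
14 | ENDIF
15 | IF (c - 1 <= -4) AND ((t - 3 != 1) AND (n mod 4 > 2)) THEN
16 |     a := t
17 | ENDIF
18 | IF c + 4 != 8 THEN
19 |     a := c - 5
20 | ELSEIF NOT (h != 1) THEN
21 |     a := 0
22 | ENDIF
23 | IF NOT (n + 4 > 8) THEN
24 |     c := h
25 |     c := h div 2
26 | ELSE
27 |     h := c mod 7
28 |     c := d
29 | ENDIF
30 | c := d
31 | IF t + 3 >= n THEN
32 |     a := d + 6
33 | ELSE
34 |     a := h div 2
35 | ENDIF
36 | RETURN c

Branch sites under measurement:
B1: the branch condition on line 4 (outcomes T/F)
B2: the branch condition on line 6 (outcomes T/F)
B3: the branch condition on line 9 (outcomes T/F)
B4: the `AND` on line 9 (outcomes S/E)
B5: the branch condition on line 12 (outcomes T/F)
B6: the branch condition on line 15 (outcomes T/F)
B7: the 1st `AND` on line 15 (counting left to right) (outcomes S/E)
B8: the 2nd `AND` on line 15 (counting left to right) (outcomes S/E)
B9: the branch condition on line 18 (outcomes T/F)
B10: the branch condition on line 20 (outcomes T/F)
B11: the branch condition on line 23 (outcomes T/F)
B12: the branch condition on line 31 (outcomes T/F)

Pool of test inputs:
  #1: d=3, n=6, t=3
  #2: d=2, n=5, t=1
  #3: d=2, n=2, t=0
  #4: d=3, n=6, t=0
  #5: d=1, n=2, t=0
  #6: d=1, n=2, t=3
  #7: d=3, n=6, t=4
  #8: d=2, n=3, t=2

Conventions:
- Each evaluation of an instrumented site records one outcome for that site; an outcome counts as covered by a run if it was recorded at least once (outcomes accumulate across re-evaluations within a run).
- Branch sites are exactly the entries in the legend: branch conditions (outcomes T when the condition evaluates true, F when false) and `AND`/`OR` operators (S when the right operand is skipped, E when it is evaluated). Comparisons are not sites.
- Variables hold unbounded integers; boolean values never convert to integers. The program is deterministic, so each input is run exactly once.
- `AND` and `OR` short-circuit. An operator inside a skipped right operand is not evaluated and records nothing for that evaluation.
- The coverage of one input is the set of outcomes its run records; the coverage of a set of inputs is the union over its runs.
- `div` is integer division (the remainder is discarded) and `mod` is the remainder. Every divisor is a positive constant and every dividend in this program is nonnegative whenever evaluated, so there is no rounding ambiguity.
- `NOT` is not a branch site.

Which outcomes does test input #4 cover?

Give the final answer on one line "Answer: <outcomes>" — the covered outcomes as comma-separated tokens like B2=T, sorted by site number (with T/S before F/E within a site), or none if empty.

Simulating input #4 (d=3, n=6, t=0) step by step:
  B1->F, B4->S, B3->F, B5->T, B7->S, B6->F, B9->T, B11->F, B12->F
distinct outcomes covered: B1=F, B3=F, B4=S, B5=T, B6=F, B7=S, B9=T, B11=F, B12=F

Answer: B1=F, B3=F, B4=S, B5=T, B6=F, B7=S, B9=T, B11=F, B12=F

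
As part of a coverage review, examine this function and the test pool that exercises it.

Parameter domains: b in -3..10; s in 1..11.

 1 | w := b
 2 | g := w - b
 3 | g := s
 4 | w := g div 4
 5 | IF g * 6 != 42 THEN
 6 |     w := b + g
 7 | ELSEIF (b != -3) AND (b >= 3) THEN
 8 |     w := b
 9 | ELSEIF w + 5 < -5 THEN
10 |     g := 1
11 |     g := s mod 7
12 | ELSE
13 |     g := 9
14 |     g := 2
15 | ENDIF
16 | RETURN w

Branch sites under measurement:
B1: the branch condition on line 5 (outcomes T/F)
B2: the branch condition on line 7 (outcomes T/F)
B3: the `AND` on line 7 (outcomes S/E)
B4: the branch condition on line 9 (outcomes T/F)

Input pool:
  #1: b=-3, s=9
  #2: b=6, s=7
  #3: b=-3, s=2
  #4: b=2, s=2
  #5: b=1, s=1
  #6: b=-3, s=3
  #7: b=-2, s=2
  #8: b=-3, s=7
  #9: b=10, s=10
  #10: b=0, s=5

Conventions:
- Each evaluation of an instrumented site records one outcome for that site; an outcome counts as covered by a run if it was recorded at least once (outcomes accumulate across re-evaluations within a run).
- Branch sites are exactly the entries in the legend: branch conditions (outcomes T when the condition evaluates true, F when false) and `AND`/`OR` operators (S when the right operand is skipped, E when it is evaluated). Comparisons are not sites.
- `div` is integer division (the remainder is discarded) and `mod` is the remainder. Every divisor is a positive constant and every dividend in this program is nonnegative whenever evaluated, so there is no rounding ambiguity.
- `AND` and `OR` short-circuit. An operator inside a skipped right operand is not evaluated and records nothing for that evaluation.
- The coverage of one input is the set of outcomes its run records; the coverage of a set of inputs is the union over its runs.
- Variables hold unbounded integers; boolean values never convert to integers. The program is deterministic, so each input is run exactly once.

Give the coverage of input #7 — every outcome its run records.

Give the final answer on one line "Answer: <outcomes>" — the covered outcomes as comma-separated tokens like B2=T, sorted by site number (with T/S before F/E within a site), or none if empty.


Tracing the run of input #7 (b=-2, s=2):
  B1->T
as a set, this run covers: B1=T
Answer: B1=T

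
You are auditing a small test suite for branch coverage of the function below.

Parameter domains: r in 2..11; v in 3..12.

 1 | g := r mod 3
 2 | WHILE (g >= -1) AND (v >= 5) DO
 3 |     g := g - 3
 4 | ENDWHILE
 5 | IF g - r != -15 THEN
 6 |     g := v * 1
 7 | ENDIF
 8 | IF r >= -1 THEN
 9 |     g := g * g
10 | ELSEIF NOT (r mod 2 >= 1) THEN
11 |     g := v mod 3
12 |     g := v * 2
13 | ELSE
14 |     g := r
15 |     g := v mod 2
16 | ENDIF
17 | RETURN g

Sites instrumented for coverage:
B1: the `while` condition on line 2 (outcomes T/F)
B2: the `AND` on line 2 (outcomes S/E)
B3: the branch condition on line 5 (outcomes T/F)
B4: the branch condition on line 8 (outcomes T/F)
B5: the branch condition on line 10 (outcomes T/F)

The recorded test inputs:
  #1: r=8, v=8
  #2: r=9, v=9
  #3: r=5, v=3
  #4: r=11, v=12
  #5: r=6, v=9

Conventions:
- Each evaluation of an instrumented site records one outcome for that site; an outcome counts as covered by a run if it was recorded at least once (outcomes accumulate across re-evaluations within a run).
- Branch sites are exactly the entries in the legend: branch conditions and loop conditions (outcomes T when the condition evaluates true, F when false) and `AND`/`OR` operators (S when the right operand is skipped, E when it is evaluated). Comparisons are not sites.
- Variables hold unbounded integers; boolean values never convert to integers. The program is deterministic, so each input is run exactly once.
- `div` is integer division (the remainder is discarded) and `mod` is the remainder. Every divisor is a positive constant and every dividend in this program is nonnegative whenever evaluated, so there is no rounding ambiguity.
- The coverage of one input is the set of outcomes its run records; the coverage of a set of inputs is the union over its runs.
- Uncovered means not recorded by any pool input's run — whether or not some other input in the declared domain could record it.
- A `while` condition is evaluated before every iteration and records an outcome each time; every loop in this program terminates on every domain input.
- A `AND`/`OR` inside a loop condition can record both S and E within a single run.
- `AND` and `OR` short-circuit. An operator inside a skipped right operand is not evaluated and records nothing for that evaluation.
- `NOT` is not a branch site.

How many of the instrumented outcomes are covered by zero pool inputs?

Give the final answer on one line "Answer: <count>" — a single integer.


input #1, r=8, v=8: events B2->E, B1->T, B2->E, B1->T, B2->S, B1->F, B3->T, B4->T; outcomes B1=T, B1=F, B2=S, B2=E, B3=T, B4=T
input #2, r=9, v=9: events B2->E, B1->T, B2->S, B1->F, B3->T, B4->T; outcomes B1=T, B1=F, B2=S, B2=E, B3=T, B4=T
input #3, r=5, v=3: events B2->E, B1->F, B3->T, B4->T; outcomes B1=F, B2=E, B3=T, B4=T
input #4, r=11, v=12: events B2->E, B1->T, B2->E, B1->T, B2->S, B1->F, B3->F, B4->T; outcomes B1=T, B1=F, B2=S, B2=E, B3=F, B4=T
input #5, r=6, v=9: events B2->E, B1->T, B2->S, B1->F, B3->T, B4->T; outcomes B1=T, B1=F, B2=S, B2=E, B3=T, B4=T
union over the pool: B1=T, B1=F, B2=S, B2=E, B3=T, B3=F, B4=T
uncovered (3 of 10): B4=F, B5=T, B5=F
Answer: 3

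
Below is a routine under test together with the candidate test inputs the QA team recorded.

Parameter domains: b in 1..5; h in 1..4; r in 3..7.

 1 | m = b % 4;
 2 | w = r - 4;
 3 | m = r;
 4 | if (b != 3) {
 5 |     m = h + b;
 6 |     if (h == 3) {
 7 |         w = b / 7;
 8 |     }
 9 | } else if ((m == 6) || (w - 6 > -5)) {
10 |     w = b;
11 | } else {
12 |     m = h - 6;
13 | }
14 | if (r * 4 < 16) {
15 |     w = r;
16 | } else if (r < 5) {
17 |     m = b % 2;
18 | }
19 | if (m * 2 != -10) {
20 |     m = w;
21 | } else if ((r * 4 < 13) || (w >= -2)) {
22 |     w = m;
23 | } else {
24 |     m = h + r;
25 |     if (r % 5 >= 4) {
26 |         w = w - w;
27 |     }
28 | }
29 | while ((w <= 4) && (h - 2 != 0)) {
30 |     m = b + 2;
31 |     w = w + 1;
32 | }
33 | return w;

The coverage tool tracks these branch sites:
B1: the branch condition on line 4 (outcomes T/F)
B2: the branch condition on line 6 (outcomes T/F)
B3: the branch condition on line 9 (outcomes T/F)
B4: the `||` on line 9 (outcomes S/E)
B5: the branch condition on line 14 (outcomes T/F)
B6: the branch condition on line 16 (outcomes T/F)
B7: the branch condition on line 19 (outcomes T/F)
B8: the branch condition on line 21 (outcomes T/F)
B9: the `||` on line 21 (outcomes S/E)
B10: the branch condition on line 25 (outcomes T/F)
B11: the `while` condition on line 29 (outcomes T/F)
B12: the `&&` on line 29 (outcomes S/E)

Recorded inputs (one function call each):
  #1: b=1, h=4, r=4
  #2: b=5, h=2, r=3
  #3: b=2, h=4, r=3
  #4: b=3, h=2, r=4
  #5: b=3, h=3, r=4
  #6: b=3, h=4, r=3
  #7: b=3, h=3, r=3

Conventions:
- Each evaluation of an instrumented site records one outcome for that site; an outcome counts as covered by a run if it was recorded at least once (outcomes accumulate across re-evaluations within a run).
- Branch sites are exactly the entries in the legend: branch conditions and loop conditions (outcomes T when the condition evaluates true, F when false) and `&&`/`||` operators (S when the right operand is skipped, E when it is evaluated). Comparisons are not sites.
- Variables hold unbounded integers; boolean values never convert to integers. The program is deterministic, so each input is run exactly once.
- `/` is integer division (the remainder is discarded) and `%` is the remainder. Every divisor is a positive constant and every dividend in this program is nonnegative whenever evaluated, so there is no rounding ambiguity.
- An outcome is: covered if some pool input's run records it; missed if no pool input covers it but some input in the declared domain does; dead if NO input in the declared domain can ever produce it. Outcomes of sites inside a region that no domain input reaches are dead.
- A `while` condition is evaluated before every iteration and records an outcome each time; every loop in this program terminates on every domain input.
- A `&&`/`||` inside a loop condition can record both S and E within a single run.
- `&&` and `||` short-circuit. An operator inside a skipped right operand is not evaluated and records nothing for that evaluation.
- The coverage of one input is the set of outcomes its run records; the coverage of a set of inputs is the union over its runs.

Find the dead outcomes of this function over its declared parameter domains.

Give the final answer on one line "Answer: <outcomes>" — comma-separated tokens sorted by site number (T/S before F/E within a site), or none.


running all 100 domain inputs and tallying outcomes:
  B8=F: unreachable across the whole domain -> dead
  B10=T: unreachable across the whole domain -> dead
  B10=F: unreachable across the whole domain -> dead
  reachable outcomes have witnesses, e.g. B1=T (e.g. b=1, h=1, r=3), B1=F (e.g. b=3, h=1, r=3), B2=T (e.g. b=1, h=3, r=3), B2=F (e.g. b=1, h=1, r=3)
Answer: B8=F, B10=T, B10=F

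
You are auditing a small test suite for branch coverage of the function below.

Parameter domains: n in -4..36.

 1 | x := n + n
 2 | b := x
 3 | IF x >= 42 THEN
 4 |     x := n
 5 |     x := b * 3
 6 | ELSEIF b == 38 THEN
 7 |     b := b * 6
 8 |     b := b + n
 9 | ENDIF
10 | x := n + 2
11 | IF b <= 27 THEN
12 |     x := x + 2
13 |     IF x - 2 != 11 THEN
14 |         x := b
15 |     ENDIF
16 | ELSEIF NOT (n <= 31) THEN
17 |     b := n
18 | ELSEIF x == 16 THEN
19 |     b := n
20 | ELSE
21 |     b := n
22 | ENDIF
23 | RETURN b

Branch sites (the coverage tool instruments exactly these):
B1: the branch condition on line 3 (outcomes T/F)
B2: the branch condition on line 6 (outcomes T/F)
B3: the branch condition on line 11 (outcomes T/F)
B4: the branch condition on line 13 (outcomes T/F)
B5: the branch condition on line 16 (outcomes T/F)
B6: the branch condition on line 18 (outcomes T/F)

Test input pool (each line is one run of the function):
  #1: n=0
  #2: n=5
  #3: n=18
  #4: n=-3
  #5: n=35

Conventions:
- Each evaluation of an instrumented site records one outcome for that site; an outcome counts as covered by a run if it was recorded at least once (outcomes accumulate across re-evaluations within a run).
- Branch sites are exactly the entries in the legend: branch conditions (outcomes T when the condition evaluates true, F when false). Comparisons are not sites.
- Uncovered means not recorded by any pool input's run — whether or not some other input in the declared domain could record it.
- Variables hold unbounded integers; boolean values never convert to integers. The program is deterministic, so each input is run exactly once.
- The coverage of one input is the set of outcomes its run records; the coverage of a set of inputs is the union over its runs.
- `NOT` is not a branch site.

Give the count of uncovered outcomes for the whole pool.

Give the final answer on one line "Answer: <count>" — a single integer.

#1 (n=0) -> covered: B1=F, B2=F, B3=T, B4=T
#2 (n=5) -> covered: B1=F, B2=F, B3=T, B4=T
#3 (n=18) -> covered: B1=F, B2=F, B3=F, B5=F, B6=F
#4 (n=-3) -> covered: B1=F, B2=F, B3=T, B4=T
#5 (n=35) -> covered: B1=T, B3=F, B5=T
union over the pool: B1=T, B1=F, B2=F, B3=T, B3=F, B4=T, B5=T, B5=F, B6=F
uncovered (3 of 12): B2=T, B4=F, B6=T

Answer: 3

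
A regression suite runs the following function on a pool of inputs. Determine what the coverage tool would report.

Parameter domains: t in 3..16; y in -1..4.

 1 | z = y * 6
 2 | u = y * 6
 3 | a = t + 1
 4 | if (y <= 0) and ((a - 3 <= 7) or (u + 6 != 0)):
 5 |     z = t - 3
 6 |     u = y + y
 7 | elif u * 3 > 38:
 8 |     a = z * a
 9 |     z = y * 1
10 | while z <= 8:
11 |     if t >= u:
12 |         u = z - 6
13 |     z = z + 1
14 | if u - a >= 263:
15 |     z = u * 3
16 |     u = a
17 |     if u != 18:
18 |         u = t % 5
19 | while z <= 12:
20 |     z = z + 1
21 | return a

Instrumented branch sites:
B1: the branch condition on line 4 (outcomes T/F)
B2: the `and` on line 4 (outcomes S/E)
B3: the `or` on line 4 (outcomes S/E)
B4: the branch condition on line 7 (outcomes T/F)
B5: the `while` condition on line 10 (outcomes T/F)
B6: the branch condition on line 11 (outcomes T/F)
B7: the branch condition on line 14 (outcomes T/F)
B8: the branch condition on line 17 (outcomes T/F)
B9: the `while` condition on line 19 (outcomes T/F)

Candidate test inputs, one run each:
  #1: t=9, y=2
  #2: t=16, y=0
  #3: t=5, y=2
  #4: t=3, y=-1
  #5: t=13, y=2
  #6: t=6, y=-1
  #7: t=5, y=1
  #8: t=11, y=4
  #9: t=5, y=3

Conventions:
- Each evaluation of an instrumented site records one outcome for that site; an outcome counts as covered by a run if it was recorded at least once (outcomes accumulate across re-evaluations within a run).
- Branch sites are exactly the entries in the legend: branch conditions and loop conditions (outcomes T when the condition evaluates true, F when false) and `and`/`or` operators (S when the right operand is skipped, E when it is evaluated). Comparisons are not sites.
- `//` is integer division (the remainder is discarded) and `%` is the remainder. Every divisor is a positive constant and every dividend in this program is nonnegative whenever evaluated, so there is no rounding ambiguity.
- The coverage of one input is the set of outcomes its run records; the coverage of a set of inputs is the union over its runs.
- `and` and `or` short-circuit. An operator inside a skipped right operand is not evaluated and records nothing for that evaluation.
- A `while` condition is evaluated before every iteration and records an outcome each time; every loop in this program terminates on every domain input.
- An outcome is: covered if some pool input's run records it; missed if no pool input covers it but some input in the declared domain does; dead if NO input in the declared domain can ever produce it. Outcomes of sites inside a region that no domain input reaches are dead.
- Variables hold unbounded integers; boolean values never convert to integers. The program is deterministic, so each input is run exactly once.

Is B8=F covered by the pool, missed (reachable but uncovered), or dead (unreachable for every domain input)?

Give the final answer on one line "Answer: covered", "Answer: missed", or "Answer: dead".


no pool input records B8=F
checking all 84 inputs in the declared domain: B8=F is never recorded -> dead
Answer: dead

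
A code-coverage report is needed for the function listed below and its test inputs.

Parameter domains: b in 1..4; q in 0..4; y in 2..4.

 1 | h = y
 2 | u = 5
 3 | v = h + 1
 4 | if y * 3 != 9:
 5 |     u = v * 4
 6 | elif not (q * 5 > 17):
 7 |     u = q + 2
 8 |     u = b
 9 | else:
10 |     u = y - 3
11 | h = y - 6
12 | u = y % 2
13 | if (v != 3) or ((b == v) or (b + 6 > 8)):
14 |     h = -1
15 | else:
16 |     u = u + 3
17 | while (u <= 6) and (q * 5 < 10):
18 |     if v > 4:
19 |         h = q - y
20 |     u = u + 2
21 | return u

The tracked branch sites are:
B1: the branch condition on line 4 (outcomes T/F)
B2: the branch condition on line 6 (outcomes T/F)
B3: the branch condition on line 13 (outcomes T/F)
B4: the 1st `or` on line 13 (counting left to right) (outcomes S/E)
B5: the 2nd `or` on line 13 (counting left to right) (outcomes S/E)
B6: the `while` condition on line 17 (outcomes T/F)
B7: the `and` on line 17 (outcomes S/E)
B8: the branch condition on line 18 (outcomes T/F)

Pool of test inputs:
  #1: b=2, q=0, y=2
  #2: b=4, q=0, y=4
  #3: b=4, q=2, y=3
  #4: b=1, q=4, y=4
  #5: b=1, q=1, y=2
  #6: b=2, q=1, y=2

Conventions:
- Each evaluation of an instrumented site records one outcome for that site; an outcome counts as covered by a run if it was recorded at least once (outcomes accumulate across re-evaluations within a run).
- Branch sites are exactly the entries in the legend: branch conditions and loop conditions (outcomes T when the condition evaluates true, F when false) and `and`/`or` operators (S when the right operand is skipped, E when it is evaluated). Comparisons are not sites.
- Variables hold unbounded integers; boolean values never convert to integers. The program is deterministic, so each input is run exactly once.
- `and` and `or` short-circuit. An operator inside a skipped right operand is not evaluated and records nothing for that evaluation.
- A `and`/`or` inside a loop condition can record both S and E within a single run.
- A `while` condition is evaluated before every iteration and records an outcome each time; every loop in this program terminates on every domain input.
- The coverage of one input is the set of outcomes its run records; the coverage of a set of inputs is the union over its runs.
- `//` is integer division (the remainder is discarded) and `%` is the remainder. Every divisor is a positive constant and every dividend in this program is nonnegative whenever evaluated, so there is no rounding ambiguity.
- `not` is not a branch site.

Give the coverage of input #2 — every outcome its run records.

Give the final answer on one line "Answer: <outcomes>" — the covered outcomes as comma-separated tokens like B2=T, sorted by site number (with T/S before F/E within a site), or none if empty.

Running input #2 (b=4, q=0, y=4), event by event:
  B1->T, B4->S, B3->T, B7->E, B6->T, B8->T, B7->E, B6->T, B8->T, B7->E
  B6->T, B8->T, B7->E, B6->T, B8->T, B7->S, B6->F
as a set, this run covers: B1=T, B3=T, B4=S, B6=T, B6=F, B7=S, B7=E, B8=T

Answer: B1=T, B3=T, B4=S, B6=T, B6=F, B7=S, B7=E, B8=T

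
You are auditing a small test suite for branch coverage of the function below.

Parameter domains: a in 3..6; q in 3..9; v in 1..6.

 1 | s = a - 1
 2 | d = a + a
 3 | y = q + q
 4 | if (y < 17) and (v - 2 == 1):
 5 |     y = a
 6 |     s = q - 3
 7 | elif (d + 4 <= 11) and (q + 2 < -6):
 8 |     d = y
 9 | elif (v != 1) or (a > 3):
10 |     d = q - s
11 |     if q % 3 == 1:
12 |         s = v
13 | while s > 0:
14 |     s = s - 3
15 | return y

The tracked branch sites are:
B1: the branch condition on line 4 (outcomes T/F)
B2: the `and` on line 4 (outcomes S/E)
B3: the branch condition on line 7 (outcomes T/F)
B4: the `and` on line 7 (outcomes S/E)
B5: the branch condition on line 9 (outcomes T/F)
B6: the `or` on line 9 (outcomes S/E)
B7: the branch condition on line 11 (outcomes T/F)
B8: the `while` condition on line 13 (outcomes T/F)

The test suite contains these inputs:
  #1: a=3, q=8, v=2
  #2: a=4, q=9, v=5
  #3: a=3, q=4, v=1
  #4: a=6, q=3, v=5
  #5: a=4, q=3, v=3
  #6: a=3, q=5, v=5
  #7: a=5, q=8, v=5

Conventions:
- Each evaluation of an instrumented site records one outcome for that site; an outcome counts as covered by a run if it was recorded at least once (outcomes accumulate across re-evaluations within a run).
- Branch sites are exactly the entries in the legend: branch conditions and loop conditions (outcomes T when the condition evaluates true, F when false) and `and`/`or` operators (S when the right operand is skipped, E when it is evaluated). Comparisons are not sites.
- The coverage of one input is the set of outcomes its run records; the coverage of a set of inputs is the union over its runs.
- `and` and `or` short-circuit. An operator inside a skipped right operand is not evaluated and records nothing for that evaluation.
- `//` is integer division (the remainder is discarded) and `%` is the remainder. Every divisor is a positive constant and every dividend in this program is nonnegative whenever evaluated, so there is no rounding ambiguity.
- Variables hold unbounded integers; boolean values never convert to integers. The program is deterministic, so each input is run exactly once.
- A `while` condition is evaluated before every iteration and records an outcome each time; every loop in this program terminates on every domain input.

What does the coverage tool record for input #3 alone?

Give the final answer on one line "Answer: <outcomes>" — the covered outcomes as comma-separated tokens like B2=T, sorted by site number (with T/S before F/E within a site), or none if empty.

Simulating input #3 (a=3, q=4, v=1) step by step:
  B2->E, B1->F, B4->E, B3->F, B6->E, B5->F, B8->T, B8->F
collecting distinct outcomes: B1=F, B2=E, B3=F, B4=E, B5=F, B6=E, B8=T, B8=F

Answer: B1=F, B2=E, B3=F, B4=E, B5=F, B6=E, B8=T, B8=F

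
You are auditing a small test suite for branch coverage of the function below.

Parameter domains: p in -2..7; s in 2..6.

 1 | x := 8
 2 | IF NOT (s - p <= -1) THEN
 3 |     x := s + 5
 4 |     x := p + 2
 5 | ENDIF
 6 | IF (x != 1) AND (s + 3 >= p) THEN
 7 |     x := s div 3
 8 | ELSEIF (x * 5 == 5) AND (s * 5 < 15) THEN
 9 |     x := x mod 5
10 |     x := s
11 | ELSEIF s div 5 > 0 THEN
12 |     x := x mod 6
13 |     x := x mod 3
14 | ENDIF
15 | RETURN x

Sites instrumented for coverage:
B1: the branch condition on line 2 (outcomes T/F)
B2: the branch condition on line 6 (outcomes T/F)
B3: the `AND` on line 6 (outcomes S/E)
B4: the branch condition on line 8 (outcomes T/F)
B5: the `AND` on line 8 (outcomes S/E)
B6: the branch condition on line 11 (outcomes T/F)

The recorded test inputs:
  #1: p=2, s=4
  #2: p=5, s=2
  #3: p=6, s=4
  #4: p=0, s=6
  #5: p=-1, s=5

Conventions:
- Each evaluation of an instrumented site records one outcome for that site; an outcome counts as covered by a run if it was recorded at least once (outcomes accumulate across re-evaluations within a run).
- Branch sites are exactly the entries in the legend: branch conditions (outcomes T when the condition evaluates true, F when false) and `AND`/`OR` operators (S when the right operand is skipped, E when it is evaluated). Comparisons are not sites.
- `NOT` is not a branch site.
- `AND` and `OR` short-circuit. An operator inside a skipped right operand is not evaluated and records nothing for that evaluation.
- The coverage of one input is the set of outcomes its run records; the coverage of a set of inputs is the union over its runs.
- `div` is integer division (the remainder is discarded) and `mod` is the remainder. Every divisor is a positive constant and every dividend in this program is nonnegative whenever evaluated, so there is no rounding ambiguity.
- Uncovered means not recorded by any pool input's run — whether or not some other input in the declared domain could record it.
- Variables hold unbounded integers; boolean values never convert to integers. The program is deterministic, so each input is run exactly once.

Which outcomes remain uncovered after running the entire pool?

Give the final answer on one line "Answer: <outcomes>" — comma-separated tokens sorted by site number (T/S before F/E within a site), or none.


input #1, p=2, s=4: events B1->T, B3->E, B2->T; outcomes B1=T, B2=T, B3=E
input #2, p=5, s=2: events B1->F, B3->E, B2->T; outcomes B1=F, B2=T, B3=E
input #3, p=6, s=4: events B1->F, B3->E, B2->T; outcomes B1=F, B2=T, B3=E
input #4, p=0, s=6: events B1->T, B3->E, B2->T; outcomes B1=T, B2=T, B3=E
input #5, p=-1, s=5: events B1->T, B3->S, B2->F, B5->E, B4->F, B6->T; outcomes B1=T, B2=F, B3=S, B4=F, B5=E, B6=T
union over the pool: B1=T, B1=F, B2=T, B2=F, B3=S, B3=E, B4=F, B5=E, B6=T
uncovered (3 of 12): B4=T, B5=S, B6=F
Answer: B4=T, B5=S, B6=F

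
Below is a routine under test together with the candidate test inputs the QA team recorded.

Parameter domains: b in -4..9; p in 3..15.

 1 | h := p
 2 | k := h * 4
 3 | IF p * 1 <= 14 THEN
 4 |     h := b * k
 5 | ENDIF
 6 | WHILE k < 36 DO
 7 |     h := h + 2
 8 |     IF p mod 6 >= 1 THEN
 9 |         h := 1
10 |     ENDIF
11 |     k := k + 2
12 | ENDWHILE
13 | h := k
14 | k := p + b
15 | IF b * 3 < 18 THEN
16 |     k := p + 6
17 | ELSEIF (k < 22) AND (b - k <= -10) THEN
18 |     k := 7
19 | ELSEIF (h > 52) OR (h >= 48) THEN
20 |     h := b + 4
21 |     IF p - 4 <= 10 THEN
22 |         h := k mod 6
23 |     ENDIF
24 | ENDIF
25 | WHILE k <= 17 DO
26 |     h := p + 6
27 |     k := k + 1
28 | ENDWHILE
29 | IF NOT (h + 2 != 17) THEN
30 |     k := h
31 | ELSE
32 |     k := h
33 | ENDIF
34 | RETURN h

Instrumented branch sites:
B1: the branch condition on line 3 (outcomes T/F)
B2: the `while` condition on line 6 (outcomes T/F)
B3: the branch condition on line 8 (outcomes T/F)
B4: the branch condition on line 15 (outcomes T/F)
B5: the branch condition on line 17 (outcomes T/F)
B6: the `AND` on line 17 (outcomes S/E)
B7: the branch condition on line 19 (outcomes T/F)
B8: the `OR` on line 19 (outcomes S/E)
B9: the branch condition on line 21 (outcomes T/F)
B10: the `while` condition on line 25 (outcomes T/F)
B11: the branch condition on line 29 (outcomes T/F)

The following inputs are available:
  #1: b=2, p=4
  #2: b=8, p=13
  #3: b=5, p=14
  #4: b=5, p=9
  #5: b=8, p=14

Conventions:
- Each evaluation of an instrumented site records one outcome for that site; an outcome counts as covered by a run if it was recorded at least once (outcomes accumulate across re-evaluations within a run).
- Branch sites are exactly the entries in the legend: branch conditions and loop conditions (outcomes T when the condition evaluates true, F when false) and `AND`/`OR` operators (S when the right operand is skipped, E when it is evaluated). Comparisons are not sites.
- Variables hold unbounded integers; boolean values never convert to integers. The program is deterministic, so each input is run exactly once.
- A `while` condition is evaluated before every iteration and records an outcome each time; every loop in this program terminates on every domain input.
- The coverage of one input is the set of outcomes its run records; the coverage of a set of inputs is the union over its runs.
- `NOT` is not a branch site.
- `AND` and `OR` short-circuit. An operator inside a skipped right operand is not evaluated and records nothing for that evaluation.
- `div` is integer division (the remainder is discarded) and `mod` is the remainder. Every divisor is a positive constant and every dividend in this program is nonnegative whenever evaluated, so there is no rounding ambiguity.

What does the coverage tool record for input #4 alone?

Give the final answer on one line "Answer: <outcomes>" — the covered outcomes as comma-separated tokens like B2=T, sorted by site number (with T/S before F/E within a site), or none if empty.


Tracing the run of input #4 (b=5, p=9):
  B1->T, B2->F, B4->T, B10->T, B10->T, B10->T, B10->F, B11->T
collecting distinct outcomes: B1=T, B2=F, B4=T, B10=T, B10=F, B11=T
Answer: B1=T, B2=F, B4=T, B10=T, B10=F, B11=T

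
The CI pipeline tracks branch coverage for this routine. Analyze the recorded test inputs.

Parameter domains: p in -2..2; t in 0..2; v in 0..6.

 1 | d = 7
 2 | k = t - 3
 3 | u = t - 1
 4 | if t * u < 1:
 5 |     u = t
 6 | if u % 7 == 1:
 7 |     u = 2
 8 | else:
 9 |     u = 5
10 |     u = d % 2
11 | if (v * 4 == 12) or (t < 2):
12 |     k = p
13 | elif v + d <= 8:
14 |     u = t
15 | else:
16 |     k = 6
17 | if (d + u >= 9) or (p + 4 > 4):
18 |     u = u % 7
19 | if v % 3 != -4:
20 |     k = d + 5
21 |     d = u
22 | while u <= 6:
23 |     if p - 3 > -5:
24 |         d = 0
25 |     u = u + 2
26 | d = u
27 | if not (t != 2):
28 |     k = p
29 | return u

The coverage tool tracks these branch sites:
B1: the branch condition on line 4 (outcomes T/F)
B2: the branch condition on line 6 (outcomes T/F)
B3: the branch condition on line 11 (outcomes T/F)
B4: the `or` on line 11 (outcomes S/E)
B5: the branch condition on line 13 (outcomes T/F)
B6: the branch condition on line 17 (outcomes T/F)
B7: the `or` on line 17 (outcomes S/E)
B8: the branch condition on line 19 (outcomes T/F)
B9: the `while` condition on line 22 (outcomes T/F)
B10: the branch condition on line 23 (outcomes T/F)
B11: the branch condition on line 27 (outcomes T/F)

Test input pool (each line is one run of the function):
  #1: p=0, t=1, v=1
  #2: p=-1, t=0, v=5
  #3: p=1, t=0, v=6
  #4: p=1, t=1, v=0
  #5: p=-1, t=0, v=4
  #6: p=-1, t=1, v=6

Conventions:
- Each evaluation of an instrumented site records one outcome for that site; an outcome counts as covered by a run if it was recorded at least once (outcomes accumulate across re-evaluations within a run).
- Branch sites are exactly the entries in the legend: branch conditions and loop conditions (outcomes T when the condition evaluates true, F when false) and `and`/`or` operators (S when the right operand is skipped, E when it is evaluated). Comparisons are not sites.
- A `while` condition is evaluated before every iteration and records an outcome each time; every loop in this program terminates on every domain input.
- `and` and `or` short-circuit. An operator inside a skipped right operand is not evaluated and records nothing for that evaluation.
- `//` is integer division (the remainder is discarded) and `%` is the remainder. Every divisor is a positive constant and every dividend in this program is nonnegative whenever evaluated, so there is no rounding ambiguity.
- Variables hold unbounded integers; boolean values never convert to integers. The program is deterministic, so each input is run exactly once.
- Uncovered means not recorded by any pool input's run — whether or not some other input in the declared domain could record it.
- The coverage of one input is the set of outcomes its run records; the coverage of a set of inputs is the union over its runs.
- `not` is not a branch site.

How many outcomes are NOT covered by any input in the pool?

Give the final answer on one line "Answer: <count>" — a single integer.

test 1 (p=0, t=1, v=1) fires B1->T, B2->T, B4->E, B3->T, B7->S, B6->T, B8->T, B9->T, B10->T, B9->T, B10->T, B9->T, B10->T, B9->F, ...; hits B1=T, B2=T, B3=T, B4=E, B6=T, B7=S, B8=T, B9=T, B9=F, B10=T, B11=F
test 2 (p=-1, t=0, v=5) fires B1->T, B2->F, B4->E, B3->T, B7->E, B6->F, B8->T, B9->T, B10->T, B9->T, B10->T, B9->T, B10->T, B9->F, ...; hits B1=T, B2=F, B3=T, B4=E, B6=F, B7=E, B8=T, B9=T, B9=F, B10=T, B11=F
test 3 (p=1, t=0, v=6) fires B1->T, B2->F, B4->E, B3->T, B7->E, B6->T, B8->T, B9->T, B10->T, B9->T, B10->T, B9->T, B10->T, B9->F, ...; hits B1=T, B2=F, B3=T, B4=E, B6=T, B7=E, B8=T, B9=T, B9=F, B10=T, B11=F
test 4 (p=1, t=1, v=0) fires B1->T, B2->T, B4->E, B3->T, B7->S, B6->T, B8->T, B9->T, B10->T, B9->T, B10->T, B9->T, B10->T, B9->F, ...; hits B1=T, B2=T, B3=T, B4=E, B6=T, B7=S, B8=T, B9=T, B9=F, B10=T, B11=F
test 5 (p=-1, t=0, v=4) fires B1->T, B2->F, B4->E, B3->T, B7->E, B6->F, B8->T, B9->T, B10->T, B9->T, B10->T, B9->T, B10->T, B9->F, ...; hits B1=T, B2=F, B3=T, B4=E, B6=F, B7=E, B8=T, B9=T, B9=F, B10=T, B11=F
test 6 (p=-1, t=1, v=6) fires B1->T, B2->T, B4->E, B3->T, B7->S, B6->T, B8->T, B9->T, B10->T, B9->T, B10->T, B9->T, B10->T, B9->F, ...; hits B1=T, B2=T, B3=T, B4=E, B6=T, B7=S, B8=T, B9=T, B9=F, B10=T, B11=F
union over the pool: B1=T, B2=T, B2=F, B3=T, B4=E, B6=T, B6=F, B7=S, B7=E, B8=T, B9=T, B9=F, B10=T, B11=F
uncovered (8 of 22): B1=F, B3=F, B4=S, B5=T, B5=F, B8=F, B10=F, B11=T

Answer: 8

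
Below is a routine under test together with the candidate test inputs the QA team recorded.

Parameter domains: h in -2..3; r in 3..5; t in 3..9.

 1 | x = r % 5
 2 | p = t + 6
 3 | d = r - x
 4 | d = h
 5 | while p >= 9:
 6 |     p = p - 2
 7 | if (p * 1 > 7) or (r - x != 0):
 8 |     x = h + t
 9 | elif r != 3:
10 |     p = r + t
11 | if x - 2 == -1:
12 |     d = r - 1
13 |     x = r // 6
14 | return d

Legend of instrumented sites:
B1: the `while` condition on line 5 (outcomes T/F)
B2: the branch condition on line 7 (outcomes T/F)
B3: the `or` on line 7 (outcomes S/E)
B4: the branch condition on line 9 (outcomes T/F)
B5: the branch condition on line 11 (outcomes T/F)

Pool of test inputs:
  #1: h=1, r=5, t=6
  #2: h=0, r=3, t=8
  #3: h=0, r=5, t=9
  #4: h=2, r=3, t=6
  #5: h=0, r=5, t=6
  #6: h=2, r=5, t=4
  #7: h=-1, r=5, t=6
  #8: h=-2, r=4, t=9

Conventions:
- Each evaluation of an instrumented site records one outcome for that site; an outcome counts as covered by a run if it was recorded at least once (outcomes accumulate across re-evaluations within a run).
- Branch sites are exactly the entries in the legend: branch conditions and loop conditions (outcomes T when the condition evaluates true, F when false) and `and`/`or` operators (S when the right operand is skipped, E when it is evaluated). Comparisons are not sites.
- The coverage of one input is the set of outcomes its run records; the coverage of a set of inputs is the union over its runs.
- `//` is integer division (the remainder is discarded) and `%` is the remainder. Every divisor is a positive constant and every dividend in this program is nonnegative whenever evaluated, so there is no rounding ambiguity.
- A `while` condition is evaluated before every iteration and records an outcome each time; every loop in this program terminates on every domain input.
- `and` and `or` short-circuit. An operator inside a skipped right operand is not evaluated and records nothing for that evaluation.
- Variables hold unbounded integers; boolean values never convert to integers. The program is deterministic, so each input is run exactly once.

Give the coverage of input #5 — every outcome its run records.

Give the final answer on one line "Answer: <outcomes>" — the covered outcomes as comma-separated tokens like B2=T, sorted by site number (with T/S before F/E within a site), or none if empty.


Tracing the run of input #5 (h=0, r=5, t=6):
  B1->T, B1->T, B1->F, B3->S, B2->T, B5->F
distinct outcomes covered: B1=T, B1=F, B2=T, B3=S, B5=F
Answer: B1=T, B1=F, B2=T, B3=S, B5=F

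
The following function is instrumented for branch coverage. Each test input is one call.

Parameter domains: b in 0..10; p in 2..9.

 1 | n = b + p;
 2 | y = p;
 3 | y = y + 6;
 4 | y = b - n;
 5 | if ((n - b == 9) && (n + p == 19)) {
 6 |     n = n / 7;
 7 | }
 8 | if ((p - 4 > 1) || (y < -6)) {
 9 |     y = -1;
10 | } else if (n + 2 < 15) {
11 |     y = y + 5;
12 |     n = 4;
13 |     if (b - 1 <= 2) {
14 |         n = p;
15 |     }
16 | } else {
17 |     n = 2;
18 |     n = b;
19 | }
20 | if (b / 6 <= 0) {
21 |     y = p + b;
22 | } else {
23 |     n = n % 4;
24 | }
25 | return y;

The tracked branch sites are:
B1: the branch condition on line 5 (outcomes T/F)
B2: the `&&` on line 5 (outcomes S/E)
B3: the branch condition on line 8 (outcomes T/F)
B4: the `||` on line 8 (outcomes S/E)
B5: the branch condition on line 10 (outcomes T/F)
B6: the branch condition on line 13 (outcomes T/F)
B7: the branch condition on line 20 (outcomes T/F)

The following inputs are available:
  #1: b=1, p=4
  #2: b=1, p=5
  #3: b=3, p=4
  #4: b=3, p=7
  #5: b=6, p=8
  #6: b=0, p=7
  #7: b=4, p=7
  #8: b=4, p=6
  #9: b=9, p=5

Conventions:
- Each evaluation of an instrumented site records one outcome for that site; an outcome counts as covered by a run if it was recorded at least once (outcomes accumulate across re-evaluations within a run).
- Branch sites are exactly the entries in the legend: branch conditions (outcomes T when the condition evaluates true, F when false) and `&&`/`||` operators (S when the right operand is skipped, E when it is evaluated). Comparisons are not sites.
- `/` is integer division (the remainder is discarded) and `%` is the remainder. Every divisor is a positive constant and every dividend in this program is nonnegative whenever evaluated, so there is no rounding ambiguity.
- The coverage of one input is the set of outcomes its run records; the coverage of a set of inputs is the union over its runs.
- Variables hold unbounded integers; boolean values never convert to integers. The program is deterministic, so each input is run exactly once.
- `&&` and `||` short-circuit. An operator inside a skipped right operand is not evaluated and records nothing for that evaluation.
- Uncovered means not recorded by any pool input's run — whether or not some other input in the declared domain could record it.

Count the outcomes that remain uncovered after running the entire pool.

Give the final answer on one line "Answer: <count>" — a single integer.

run #1 (b=1, p=4) runs B2->S, B1->F, B4->E, B3->F, B5->T, B6->T, B7->T; records B1=F, B2=S, B3=F, B4=E, B5=T, B6=T, B7=T
run #2 (b=1, p=5) runs B2->S, B1->F, B4->E, B3->F, B5->T, B6->T, B7->T; records B1=F, B2=S, B3=F, B4=E, B5=T, B6=T, B7=T
run #3 (b=3, p=4) runs B2->S, B1->F, B4->E, B3->F, B5->T, B6->T, B7->T; records B1=F, B2=S, B3=F, B4=E, B5=T, B6=T, B7=T
run #4 (b=3, p=7) runs B2->S, B1->F, B4->S, B3->T, B7->T; records B1=F, B2=S, B3=T, B4=S, B7=T
run #5 (b=6, p=8) runs B2->S, B1->F, B4->S, B3->T, B7->F; records B1=F, B2=S, B3=T, B4=S, B7=F
run #6 (b=0, p=7) runs B2->S, B1->F, B4->S, B3->T, B7->T; records B1=F, B2=S, B3=T, B4=S, B7=T
run #7 (b=4, p=7) runs B2->S, B1->F, B4->S, B3->T, B7->T; records B1=F, B2=S, B3=T, B4=S, B7=T
run #8 (b=4, p=6) runs B2->S, B1->F, B4->S, B3->T, B7->T; records B1=F, B2=S, B3=T, B4=S, B7=T
run #9 (b=9, p=5) runs B2->S, B1->F, B4->E, B3->F, B5->F, B7->F; records B1=F, B2=S, B3=F, B4=E, B5=F, B7=F
union over the pool: B1=F, B2=S, B3=T, B3=F, B4=S, B4=E, B5=T, B5=F, B6=T, B7=T, B7=F
uncovered (3 of 14): B1=T, B2=E, B6=F

Answer: 3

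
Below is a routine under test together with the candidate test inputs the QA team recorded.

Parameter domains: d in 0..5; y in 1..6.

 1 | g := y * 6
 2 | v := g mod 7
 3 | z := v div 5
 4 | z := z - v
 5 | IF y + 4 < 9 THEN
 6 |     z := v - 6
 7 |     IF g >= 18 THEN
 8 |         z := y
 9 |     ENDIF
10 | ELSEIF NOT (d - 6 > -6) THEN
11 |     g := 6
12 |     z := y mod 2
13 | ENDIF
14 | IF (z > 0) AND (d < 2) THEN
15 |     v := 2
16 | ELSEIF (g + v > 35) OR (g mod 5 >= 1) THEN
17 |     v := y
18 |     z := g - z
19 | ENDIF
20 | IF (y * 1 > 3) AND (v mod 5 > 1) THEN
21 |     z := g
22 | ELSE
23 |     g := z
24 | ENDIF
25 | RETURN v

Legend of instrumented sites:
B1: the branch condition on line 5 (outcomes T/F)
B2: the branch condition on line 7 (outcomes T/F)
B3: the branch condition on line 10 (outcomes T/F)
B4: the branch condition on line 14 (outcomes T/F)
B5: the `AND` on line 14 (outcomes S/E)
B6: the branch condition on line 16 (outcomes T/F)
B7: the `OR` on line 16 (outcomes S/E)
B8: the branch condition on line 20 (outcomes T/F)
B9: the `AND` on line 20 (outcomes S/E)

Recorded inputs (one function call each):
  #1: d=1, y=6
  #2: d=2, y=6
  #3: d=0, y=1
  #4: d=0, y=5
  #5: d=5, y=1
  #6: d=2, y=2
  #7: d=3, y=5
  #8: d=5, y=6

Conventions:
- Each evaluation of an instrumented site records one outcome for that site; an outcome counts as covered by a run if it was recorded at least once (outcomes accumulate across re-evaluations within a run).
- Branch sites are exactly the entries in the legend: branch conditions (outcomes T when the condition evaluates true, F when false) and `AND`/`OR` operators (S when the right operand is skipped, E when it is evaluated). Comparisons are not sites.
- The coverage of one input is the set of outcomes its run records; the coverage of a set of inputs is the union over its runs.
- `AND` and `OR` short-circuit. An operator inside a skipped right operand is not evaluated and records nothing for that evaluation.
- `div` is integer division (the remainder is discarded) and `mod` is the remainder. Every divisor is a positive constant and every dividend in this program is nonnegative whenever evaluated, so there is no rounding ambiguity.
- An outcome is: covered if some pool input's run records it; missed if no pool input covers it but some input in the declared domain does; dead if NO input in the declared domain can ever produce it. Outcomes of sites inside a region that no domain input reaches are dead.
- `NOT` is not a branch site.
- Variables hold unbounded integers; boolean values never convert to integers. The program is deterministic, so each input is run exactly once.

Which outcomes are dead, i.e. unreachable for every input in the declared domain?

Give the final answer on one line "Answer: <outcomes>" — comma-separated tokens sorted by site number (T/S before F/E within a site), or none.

checking every outcome against all 36 domain inputs:
  reachable outcomes have witnesses, e.g. B1=T (e.g. d=0, y=1), B1=F (e.g. d=0, y=5), B2=T (e.g. d=0, y=3), B2=F (e.g. d=0, y=1)

Answer: none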